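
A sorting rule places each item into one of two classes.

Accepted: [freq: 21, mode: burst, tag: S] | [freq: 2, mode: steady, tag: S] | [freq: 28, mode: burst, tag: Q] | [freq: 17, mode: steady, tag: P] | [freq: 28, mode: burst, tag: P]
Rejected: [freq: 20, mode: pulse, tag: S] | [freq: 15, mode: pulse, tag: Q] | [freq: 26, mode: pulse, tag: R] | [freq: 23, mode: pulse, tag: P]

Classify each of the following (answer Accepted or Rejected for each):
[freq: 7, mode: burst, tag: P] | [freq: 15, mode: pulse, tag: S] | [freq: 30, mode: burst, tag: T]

Accepted, Rejected, Accepted

The distinguishing property — mode is not pulse — holds for all the 'Accepted' cases and none of the 'Rejected' cases.
[freq: 7, mode: burst, tag: P]: mode is burst, meets the rule → Accepted. [freq: 15, mode: pulse, tag: S]: mode is pulse, fails this test → Rejected. [freq: 30, mode: burst, tag: T]: mode is burst, meets the rule → Accepted.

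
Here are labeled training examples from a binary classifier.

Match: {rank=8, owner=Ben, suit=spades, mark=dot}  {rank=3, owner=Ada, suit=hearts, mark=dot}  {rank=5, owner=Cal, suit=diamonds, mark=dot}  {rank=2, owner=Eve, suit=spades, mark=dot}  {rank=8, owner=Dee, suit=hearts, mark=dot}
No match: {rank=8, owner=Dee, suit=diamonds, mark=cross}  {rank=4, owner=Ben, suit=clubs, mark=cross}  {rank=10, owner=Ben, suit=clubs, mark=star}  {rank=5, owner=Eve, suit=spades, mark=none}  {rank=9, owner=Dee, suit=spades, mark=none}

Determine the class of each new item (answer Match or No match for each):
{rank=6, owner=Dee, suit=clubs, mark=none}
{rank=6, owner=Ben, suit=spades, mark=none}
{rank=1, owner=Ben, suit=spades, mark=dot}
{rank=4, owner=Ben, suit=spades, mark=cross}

Rule: mark is dot. This holds for each 'Match' example and fails for each 'No match' one.

No match, No match, Match, No match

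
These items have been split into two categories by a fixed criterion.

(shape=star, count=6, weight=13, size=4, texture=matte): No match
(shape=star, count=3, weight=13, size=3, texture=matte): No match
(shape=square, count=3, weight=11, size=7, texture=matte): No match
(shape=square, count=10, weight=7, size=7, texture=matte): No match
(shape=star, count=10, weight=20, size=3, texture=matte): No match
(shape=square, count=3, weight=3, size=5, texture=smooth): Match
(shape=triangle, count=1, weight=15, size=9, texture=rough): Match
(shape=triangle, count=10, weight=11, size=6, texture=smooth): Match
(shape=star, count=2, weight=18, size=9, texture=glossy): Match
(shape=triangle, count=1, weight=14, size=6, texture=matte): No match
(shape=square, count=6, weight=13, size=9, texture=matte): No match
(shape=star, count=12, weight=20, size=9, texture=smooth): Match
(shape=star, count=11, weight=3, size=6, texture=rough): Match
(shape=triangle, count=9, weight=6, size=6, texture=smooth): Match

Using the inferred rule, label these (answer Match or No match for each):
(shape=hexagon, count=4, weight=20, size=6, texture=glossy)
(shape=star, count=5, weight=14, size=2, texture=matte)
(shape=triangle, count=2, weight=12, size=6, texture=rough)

Match, No match, Match

Rule: texture is not matte. This holds for each 'Match' example and fails for each 'No match' one.
(shape=hexagon, count=4, weight=20, size=6, texture=glossy) — texture is glossy, hence Match.
(shape=star, count=5, weight=14, size=2, texture=matte) — texture is matte, hence No match.
(shape=triangle, count=2, weight=12, size=6, texture=rough) — texture is rough, hence Match.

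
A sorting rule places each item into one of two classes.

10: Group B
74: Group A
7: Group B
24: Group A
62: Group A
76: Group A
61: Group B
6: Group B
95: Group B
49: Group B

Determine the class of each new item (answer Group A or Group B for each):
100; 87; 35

All 'Group A' examples share one property — even AND at least 24 — and every 'Group B' example lacks it.
Group A: 100, since 100 is even, 100 ≥ 24. Group B: 87, since 87 is odd, 87 ≥ 24. Group B: 35, since 35 is odd, 35 ≥ 24.

Group A, Group B, Group B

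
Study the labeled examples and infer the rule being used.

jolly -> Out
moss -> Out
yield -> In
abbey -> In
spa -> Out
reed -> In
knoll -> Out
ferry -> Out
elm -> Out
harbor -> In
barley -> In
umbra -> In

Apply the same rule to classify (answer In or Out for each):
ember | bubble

The simplest hypothesis consistent with all the labels is: has ≥ 2 vowels.

In, In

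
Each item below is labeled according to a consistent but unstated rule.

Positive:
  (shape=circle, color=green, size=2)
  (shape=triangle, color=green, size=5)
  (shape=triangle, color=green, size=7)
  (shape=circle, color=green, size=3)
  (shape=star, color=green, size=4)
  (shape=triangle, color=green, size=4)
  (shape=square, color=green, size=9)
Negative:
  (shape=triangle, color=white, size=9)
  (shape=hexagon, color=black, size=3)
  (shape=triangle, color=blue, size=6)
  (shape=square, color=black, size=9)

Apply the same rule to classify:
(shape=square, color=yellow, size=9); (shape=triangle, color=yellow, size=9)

Negative, Negative

'Positive' ⟺ color is green.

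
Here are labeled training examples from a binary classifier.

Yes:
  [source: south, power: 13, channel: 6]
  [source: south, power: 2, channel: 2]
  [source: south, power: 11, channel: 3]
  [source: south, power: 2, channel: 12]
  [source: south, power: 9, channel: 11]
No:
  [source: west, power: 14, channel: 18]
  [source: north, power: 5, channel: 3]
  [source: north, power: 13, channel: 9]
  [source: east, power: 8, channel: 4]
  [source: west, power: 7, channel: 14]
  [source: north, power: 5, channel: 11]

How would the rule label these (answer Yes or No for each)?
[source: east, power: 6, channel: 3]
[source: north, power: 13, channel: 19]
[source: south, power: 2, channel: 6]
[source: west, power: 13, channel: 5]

'Yes' ⟺ source is south.
[source: east, power: 6, channel: 3]: source is east, doesn't qualify → No.
[source: north, power: 13, channel: 19]: source is north, doesn't qualify → No.
[source: south, power: 2, channel: 6]: source is south, checks out → Yes.
[source: west, power: 13, channel: 5]: source is west, doesn't qualify → No.

No, No, Yes, No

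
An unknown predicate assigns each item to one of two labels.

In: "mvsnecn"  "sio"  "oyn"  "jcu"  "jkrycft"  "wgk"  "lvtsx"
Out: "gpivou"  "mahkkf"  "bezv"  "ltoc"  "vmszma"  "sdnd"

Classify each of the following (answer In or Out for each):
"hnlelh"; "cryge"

'In' ⟺ odd length.
"hnlelh" → length 6 → Out. "cryge" → length 5 → In.

Out, In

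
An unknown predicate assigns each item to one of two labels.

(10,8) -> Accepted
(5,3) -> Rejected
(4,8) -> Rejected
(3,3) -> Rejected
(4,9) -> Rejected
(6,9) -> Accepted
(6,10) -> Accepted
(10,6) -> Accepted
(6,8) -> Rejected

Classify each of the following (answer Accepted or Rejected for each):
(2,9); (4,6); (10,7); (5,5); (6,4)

The pattern is that an item is 'Accepted' exactly when: sum ≥ 15.
(2,9): Rejected (2+9 = 11).
(4,6): Rejected (4+6 = 10).
(10,7): Accepted (10+7 = 17).
(5,5): Rejected (5+5 = 10).
(6,4): Rejected (6+4 = 10).

Rejected, Rejected, Accepted, Rejected, Rejected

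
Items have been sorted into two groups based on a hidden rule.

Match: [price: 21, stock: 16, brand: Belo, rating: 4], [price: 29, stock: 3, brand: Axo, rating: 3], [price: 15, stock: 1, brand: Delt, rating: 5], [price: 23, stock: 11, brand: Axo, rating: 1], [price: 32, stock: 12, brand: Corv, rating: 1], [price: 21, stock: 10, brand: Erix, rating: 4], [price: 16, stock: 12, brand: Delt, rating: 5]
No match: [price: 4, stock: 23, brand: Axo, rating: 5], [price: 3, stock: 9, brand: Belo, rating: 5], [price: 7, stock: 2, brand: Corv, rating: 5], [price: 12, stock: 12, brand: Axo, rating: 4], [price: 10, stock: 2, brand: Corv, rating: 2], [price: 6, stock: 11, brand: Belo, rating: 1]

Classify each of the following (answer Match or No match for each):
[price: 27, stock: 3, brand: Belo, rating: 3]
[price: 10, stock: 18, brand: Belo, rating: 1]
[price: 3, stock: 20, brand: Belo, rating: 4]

The pattern is that an item is 'Match' exactly when: price ≥ 15.
Match: [price: 27, stock: 3, brand: Belo, rating: 3], since price = 27.
No match: [price: 10, stock: 18, brand: Belo, rating: 1], since price = 10.
No match: [price: 3, stock: 20, brand: Belo, rating: 4], since price = 3.

Match, No match, No match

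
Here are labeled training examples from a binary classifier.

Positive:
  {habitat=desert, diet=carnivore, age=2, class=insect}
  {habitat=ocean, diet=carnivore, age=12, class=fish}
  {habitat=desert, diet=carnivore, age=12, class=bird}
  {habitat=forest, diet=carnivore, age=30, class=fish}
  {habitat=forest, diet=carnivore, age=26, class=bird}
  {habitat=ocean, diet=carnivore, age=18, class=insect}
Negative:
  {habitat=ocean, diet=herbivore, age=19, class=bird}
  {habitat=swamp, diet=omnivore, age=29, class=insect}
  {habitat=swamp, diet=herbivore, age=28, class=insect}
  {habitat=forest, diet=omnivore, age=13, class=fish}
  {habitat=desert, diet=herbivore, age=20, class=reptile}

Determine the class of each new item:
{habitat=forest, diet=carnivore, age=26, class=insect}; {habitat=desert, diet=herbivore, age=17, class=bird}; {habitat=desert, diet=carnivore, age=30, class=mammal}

Positive, Negative, Positive

Looking at the examples, the only property every 'Positive' case has and every 'Negative' case lacks is: diet is carnivore.
{habitat=forest, diet=carnivore, age=26, class=insect}: diet is carnivore, fits → Positive. {habitat=desert, diet=herbivore, age=17, class=bird}: diet is herbivore, does not fit → Negative. {habitat=desert, diet=carnivore, age=30, class=mammal}: diet is carnivore, fits → Positive.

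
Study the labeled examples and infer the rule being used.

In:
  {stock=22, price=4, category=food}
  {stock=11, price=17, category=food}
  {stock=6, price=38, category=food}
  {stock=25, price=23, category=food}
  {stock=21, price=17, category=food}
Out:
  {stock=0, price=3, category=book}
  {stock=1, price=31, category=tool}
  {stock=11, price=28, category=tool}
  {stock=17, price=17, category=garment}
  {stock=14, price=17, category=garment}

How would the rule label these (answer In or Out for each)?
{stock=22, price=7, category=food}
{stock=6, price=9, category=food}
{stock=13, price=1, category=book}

In, In, Out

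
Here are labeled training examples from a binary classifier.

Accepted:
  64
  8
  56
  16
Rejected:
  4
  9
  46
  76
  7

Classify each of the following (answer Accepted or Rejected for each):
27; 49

Rejected, Rejected

Comparing the two groups points to one rule — multiple of 8.
27: Rejected (27 = 8·3 + 3). 49: Rejected (49 = 8·6 + 1).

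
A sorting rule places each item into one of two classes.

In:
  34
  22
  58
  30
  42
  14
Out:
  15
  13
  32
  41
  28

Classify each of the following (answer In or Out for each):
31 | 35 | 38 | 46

The common property of the 'In' items is: ≡ 2 (mod 4). No 'Out' item has it.
31: Out (31 mod 4 = 3).
35: Out (35 mod 4 = 3).
38: In (38 mod 4 = 2).
46: In (46 mod 4 = 2).

Out, Out, In, In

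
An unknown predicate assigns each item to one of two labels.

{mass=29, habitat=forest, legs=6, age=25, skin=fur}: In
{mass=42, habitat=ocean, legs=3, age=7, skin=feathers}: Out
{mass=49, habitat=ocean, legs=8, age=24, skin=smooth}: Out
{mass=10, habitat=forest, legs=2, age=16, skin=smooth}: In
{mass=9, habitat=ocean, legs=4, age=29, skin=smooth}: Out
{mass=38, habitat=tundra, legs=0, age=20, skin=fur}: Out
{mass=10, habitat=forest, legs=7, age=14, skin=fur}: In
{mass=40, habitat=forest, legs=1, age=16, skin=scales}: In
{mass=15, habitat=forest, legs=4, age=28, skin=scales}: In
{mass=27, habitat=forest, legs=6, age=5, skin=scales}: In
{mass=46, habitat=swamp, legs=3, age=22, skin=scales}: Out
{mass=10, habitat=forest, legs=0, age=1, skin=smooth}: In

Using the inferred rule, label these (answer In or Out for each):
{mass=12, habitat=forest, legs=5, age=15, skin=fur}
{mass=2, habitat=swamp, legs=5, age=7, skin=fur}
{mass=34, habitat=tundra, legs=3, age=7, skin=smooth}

In, Out, Out

All 'In' examples share one property — habitat is forest — and every 'Out' example lacks it.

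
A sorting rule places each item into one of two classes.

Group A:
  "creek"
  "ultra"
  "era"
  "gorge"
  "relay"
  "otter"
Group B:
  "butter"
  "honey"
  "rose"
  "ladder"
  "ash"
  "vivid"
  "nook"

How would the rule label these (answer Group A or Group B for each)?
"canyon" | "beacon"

Group B, Group B

Every 'Group A' example satisfies: odd length AND contains 'r'. None of the 'Group B' examples do.
"canyon": length 6, no 'r' — doesn't qualify, so Group B. "beacon": length 6, no 'r' — doesn't qualify, so Group B.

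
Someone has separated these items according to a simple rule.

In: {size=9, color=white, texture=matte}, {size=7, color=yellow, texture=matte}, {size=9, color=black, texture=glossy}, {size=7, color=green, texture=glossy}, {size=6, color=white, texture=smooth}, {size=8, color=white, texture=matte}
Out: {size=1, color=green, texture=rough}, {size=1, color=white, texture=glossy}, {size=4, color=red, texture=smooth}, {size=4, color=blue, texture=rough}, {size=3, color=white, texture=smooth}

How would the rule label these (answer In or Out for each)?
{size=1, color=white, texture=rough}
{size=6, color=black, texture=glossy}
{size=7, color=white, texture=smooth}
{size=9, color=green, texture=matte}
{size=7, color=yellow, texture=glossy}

Out, In, In, In, In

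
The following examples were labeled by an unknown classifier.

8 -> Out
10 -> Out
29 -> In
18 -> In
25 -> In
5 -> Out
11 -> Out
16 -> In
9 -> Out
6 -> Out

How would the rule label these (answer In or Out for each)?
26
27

In, In

'In' ⟺ at least 16.
In: 26, since 26 ≥ 16. In: 27, since 27 ≥ 16.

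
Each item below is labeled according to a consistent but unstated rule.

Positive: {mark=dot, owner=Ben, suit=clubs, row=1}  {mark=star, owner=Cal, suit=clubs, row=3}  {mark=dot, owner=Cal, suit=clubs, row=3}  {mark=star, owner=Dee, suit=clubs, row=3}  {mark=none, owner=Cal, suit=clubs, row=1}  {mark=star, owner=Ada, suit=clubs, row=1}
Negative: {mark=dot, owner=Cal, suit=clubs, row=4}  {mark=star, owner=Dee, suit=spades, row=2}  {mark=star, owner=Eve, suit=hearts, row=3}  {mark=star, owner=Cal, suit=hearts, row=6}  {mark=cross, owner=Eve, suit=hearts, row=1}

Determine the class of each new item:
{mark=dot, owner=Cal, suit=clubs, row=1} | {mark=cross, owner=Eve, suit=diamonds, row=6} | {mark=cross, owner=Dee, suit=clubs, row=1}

Positive, Negative, Positive

The distinguishing property — suit is clubs AND row ≤ 3 — holds for all the 'Positive' cases and none of the 'Negative' cases.
{mark=dot, owner=Cal, suit=clubs, row=1}: suit is clubs, row = 1 — meets the rule, so Positive. {mark=cross, owner=Eve, suit=diamonds, row=6}: suit is diamonds, row = 6 — fails this test, so Negative. {mark=cross, owner=Dee, suit=clubs, row=1}: suit is clubs, row = 1 — meets the rule, so Positive.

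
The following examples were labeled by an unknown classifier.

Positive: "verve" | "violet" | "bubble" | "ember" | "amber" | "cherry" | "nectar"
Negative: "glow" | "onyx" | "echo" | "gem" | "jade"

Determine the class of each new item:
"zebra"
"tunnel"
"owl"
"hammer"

Positive, Positive, Negative, Positive

The pattern is that an item is 'Positive' exactly when: length ≥ 5.
"zebra": Positive (length 5). "tunnel": Positive (length 6). "owl": Negative (length 3). "hammer": Positive (length 6).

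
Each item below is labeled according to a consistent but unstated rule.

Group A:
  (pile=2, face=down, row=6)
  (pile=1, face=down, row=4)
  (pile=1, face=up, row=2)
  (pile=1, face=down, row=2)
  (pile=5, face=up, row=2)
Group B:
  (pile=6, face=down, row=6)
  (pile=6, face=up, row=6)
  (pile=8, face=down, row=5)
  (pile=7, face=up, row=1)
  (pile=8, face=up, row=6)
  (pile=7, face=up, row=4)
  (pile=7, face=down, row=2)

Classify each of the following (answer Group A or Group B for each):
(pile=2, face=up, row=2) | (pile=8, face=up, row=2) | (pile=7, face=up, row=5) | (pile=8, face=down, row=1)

Group A, Group B, Group B, Group B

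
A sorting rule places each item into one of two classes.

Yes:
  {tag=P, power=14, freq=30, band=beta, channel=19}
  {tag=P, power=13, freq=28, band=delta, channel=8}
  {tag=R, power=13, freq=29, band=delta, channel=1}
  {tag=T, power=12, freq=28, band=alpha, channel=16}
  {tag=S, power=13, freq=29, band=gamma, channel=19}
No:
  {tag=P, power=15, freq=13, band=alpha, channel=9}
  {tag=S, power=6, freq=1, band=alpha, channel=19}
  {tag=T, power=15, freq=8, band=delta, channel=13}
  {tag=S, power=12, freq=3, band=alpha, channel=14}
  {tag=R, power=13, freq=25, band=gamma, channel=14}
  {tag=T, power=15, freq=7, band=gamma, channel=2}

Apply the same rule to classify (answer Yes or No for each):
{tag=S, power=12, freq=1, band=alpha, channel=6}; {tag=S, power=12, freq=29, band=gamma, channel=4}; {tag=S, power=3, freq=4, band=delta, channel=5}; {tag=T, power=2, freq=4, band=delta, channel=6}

No, Yes, No, No

All 'Yes' examples share one property — freq ≥ 28 — and every 'No' example lacks it.
{tag=S, power=12, freq=1, band=alpha, channel=6}: freq = 1 — lacks this property, so No. {tag=S, power=12, freq=29, band=gamma, channel=4}: freq = 29 — matches, so Yes. {tag=S, power=3, freq=4, band=delta, channel=5}: freq = 4 — lacks this property, so No. {tag=T, power=2, freq=4, band=delta, channel=6}: freq = 4 — lacks this property, so No.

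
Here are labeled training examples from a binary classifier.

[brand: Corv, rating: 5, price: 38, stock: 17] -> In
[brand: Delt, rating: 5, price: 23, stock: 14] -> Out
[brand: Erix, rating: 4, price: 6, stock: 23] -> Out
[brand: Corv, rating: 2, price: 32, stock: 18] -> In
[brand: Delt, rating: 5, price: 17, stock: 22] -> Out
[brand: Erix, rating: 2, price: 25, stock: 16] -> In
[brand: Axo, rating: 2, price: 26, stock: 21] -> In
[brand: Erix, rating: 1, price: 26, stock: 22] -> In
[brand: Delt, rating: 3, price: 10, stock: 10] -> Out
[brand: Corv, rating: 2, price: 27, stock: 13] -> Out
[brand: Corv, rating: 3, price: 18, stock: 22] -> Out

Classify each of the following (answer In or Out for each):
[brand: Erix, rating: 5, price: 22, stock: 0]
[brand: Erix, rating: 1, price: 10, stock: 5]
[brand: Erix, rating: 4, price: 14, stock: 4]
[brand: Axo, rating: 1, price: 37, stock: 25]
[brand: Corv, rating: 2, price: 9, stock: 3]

The simplest hypothesis consistent with all the labels is: price ≥ 23 AND stock ≥ 16.
Out: [brand: Erix, rating: 5, price: 22, stock: 0], since price = 22, stock = 0.
Out: [brand: Erix, rating: 1, price: 10, stock: 5], since price = 10, stock = 5.
Out: [brand: Erix, rating: 4, price: 14, stock: 4], since price = 14, stock = 4.
In: [brand: Axo, rating: 1, price: 37, stock: 25], since price = 37, stock = 25.
Out: [brand: Corv, rating: 2, price: 9, stock: 3], since price = 9, stock = 3.

Out, Out, Out, In, Out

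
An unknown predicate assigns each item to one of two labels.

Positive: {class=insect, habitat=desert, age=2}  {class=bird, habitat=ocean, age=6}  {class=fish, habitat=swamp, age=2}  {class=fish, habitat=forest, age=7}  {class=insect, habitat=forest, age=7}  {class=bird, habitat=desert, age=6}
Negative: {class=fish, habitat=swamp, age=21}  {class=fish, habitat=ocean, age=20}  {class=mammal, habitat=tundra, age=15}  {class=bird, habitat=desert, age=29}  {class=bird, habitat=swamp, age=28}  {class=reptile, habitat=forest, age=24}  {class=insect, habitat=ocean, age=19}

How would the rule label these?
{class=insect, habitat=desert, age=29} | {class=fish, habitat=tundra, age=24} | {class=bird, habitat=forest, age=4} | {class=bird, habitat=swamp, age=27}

Every 'Positive' example satisfies: age ≤ 7. None of the 'Negative' examples do.
{class=insect, habitat=desert, age=29}: Negative (age = 29).
{class=fish, habitat=tundra, age=24}: Negative (age = 24).
{class=bird, habitat=forest, age=4}: Positive (age = 4).
{class=bird, habitat=swamp, age=27}: Negative (age = 27).

Negative, Negative, Positive, Negative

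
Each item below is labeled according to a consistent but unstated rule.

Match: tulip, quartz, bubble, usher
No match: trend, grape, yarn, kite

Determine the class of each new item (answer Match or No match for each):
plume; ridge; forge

The classifier is using: contains 'u'.
plume: has 'u', meets the rule → Match.
ridge: no 'u', doesn't match → No match.
forge: no 'u', doesn't match → No match.

Match, No match, No match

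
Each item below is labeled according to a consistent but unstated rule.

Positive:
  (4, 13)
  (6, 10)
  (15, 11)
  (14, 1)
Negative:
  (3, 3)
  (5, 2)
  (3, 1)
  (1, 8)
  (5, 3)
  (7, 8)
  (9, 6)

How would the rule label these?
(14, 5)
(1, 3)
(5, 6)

Positive, Negative, Negative

The common property of the 'Positive' items is: max ≥ 10. No 'Negative' item has it.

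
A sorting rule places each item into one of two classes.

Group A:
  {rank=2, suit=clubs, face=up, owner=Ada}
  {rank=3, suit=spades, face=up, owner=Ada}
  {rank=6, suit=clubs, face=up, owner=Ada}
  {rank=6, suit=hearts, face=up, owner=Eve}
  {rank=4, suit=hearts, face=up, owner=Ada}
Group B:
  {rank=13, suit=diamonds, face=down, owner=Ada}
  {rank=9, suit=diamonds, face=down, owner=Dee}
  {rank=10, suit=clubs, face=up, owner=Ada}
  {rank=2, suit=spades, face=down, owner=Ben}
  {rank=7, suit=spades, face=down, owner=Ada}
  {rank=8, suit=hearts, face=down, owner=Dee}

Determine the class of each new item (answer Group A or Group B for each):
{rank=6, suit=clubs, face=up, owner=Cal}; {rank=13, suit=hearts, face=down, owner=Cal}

Group A, Group B

The classifier is using: face is up AND rank ≤ 6.
{rank=6, suit=clubs, face=up, owner=Cal}: face is up, rank = 6, checks out → Group A.
{rank=13, suit=hearts, face=down, owner=Cal}: face is down, rank = 13, fails the rule → Group B.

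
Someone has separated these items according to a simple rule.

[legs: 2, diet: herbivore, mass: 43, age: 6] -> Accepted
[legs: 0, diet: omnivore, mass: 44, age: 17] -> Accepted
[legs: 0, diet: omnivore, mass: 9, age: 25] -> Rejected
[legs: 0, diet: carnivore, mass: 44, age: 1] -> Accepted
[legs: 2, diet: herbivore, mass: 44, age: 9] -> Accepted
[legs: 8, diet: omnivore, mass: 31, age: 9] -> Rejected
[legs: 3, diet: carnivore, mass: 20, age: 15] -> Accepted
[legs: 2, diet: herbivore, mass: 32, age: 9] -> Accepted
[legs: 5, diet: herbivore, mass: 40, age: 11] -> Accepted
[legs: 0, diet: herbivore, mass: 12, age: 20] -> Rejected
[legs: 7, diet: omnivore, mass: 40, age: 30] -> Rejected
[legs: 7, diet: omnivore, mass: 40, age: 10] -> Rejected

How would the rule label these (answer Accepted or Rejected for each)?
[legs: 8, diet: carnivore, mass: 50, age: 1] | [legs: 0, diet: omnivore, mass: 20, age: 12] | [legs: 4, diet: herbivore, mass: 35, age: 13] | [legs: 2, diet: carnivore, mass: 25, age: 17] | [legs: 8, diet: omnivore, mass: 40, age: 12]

The common property of the 'Accepted' items is: legs ≤ 5 AND age ≤ 17. No 'Rejected' item has it.
[legs: 8, diet: carnivore, mass: 50, age: 1]: Rejected (legs = 8, age = 1). [legs: 0, diet: omnivore, mass: 20, age: 12]: Accepted (legs = 0, age = 12). [legs: 4, diet: herbivore, mass: 35, age: 13]: Accepted (legs = 4, age = 13). [legs: 2, diet: carnivore, mass: 25, age: 17]: Accepted (legs = 2, age = 17). [legs: 8, diet: omnivore, mass: 40, age: 12]: Rejected (legs = 8, age = 12).

Rejected, Accepted, Accepted, Accepted, Rejected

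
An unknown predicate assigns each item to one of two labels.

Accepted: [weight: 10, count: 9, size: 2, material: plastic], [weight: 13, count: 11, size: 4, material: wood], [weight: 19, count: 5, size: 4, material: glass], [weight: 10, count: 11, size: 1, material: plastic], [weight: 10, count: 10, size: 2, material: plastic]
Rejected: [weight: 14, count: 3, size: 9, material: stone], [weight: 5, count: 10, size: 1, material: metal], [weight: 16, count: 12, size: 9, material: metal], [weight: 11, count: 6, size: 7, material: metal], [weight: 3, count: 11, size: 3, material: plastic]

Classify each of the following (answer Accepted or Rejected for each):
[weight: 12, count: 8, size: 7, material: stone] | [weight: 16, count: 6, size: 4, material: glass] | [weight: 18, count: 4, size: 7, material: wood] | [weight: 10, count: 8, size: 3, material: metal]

The pattern is that an item is 'Accepted' exactly when: size ≤ 4 AND weight ≥ 10.

Rejected, Accepted, Rejected, Accepted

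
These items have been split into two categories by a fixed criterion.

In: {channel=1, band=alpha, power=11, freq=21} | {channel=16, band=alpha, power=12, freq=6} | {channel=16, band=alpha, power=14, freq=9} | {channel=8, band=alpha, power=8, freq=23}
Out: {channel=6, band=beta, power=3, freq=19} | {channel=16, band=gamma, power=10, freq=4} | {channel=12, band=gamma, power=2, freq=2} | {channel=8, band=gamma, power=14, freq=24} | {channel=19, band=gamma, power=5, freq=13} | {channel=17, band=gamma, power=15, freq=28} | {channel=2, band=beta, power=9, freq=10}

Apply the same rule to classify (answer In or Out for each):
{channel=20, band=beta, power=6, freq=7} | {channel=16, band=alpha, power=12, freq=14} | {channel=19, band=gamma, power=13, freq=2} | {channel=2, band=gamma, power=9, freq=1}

Checking candidate rules against both groups, what survives is: band is alpha.
{channel=20, band=beta, power=6, freq=7} — band is beta, hence Out.
{channel=16, band=alpha, power=12, freq=14} — band is alpha, hence In.
{channel=19, band=gamma, power=13, freq=2} — band is gamma, hence Out.
{channel=2, band=gamma, power=9, freq=1} — band is gamma, hence Out.

Out, In, Out, Out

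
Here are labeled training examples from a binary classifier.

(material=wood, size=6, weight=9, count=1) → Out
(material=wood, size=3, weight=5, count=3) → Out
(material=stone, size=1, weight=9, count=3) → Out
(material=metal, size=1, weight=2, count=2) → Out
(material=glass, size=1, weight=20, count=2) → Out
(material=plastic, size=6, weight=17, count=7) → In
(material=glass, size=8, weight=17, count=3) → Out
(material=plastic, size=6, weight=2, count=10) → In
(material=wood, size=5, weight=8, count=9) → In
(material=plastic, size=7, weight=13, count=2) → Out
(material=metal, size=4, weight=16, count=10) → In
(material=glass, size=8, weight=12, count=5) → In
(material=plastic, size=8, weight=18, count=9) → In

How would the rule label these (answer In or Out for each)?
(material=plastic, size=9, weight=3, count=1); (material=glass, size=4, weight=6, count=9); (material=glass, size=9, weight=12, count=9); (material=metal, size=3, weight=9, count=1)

The pattern is that an item is 'In' exactly when: count ≥ 5.
Out: (material=plastic, size=9, weight=3, count=1), since count = 1.
In: (material=glass, size=4, weight=6, count=9), since count = 9.
In: (material=glass, size=9, weight=12, count=9), since count = 9.
Out: (material=metal, size=3, weight=9, count=1), since count = 1.

Out, In, In, Out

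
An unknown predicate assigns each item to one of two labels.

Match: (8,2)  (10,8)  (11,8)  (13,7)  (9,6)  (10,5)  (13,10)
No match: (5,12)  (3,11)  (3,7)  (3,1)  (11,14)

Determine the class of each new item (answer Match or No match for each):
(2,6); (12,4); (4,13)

The pattern is that an item is 'Match' exactly when: first > second AND sum ≥ 10.
(2,6): No match (2 < 6, 2+6 = 8).
(12,4): Match (12 > 4, 12+4 = 16).
(4,13): No match (4 < 13, 4+13 = 17).

No match, Match, No match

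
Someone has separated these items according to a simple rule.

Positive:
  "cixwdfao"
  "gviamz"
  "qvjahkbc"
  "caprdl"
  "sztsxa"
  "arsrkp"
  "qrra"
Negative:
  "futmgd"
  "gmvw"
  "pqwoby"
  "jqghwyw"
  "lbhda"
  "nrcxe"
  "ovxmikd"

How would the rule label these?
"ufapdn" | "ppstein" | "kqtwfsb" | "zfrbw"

'Positive' ⟺ even length AND contains 'a'.

Positive, Negative, Negative, Negative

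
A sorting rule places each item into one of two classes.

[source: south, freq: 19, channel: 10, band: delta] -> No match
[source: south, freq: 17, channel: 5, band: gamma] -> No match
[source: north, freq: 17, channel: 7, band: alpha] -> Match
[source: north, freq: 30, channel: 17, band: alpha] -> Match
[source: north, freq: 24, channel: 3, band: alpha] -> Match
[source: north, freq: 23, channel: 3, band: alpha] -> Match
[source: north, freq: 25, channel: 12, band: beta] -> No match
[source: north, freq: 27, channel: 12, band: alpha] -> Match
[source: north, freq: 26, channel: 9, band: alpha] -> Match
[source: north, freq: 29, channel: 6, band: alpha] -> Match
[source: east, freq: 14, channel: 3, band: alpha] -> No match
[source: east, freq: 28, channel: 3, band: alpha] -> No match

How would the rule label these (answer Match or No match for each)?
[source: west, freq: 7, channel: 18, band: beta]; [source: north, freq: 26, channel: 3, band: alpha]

No match, Match

The distinguishing property — band is alpha AND source is north — holds for all the 'Match' cases and none of the 'No match' cases.
No match: [source: west, freq: 7, channel: 18, band: beta], since band is beta, source is west.
Match: [source: north, freq: 26, channel: 3, band: alpha], since band is alpha, source is north.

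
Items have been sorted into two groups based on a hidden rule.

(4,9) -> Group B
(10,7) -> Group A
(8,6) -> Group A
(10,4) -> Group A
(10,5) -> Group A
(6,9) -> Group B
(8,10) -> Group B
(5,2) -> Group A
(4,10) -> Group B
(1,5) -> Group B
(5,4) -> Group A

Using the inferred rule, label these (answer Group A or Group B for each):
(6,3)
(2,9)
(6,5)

Group A, Group B, Group A

The distinguishing property — first > second — holds for all the 'Group A' cases and none of the 'Group B' cases.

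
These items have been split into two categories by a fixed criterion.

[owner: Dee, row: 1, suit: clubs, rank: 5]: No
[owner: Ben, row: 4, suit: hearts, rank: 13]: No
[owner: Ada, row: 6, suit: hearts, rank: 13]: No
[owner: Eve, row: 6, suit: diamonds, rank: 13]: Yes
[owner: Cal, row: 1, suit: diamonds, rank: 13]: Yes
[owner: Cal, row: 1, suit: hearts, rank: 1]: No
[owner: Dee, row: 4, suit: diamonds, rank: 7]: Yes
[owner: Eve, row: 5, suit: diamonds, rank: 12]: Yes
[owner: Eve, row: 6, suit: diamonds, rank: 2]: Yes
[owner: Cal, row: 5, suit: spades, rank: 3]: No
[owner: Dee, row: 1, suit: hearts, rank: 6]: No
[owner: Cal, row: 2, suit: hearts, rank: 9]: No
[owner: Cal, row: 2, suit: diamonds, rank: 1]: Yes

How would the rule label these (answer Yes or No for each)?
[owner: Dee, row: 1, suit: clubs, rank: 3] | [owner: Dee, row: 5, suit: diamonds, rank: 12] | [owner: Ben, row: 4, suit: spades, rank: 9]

The classifier is using: suit is diamonds.
[owner: Dee, row: 1, suit: clubs, rank: 3]: suit is clubs — fails the rule, so No.
[owner: Dee, row: 5, suit: diamonds, rank: 12]: suit is diamonds — satisfies this, so Yes.
[owner: Ben, row: 4, suit: spades, rank: 9]: suit is spades — fails the rule, so No.

No, Yes, No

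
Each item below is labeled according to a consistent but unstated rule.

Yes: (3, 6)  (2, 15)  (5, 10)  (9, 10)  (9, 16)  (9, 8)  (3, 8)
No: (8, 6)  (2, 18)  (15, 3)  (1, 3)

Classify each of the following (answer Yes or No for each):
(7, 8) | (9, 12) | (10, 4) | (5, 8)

Yes, Yes, No, Yes

Comparing the two groups points to one rule — sum is odd.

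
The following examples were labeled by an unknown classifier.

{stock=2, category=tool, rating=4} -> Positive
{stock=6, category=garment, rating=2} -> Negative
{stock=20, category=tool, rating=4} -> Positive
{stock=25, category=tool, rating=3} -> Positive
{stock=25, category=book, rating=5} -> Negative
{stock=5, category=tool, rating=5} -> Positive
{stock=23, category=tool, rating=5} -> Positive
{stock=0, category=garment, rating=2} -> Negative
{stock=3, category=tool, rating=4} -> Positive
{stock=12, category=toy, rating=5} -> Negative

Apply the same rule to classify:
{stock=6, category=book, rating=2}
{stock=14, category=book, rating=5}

One predicate separates the groups cleanly: category is tool.

Negative, Negative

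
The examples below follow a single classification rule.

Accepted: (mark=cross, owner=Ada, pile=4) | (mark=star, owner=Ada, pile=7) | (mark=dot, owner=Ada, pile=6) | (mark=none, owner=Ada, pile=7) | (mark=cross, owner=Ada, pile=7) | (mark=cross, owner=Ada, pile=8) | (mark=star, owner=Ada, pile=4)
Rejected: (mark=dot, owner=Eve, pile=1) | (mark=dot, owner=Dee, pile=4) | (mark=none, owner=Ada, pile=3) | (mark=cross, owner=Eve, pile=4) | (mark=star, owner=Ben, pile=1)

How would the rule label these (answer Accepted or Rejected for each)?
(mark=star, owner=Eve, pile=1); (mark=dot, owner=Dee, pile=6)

The classifier is using: owner is Ada AND pile ≥ 4.
(mark=star, owner=Eve, pile=1) — owner is Eve, pile = 1, hence Rejected. (mark=dot, owner=Dee, pile=6) — owner is Dee, pile = 6, hence Rejected.

Rejected, Rejected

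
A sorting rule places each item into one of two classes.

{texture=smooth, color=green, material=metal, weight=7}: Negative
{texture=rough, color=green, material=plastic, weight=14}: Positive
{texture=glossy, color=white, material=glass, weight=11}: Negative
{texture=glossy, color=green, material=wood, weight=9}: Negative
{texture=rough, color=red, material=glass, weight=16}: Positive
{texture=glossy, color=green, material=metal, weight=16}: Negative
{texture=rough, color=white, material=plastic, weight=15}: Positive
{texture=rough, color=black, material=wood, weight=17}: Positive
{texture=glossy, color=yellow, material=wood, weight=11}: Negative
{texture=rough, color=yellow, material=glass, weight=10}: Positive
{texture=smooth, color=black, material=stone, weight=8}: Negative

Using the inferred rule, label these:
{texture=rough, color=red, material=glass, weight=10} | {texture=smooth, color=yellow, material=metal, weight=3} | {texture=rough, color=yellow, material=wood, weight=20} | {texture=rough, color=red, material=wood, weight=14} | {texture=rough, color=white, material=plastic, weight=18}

One predicate separates the groups cleanly: texture is rough.
{texture=rough, color=red, material=glass, weight=10}: Positive (texture is rough).
{texture=smooth, color=yellow, material=metal, weight=3}: Negative (texture is smooth).
{texture=rough, color=yellow, material=wood, weight=20}: Positive (texture is rough).
{texture=rough, color=red, material=wood, weight=14}: Positive (texture is rough).
{texture=rough, color=white, material=plastic, weight=18}: Positive (texture is rough).

Positive, Negative, Positive, Positive, Positive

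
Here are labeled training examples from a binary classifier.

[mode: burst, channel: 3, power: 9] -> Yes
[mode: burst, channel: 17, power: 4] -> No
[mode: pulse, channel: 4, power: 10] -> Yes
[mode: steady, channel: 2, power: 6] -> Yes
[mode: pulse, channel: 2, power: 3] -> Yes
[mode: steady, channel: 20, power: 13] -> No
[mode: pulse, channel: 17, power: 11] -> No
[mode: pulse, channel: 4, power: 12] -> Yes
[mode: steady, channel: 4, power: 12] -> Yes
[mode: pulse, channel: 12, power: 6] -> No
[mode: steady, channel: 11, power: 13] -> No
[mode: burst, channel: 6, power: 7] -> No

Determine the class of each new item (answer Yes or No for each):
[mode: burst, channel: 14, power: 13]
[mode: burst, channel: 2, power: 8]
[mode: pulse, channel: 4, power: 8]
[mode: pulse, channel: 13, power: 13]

No, Yes, Yes, No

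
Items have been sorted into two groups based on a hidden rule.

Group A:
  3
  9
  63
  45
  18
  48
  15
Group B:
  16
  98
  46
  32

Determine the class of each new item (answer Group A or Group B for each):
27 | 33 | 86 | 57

Group A, Group A, Group B, Group A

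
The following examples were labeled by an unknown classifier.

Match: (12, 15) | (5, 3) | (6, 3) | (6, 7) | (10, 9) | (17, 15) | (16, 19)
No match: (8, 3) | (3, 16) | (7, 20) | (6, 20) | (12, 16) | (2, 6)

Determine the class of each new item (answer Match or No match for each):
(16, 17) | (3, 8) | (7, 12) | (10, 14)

Match, No match, No match, No match

The simplest hypothesis consistent with all the labels is: |first − second| ≤ 3.
(16, 17) → |16−17| = 1 → Match.
(3, 8) → |3−8| = 5 → No match.
(7, 12) → |7−12| = 5 → No match.
(10, 14) → |10−14| = 4 → No match.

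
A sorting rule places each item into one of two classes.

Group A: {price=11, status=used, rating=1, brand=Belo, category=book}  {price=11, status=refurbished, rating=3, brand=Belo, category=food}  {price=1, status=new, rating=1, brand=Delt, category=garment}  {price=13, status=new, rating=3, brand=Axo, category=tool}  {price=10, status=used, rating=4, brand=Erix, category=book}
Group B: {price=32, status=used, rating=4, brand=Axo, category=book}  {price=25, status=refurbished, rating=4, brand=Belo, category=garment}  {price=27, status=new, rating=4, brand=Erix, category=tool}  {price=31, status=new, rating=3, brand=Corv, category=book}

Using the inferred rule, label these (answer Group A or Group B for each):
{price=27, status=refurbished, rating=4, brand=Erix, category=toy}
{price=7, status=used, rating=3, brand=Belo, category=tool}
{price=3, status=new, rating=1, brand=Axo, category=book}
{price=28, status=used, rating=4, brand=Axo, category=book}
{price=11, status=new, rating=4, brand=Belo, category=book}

Group B, Group A, Group A, Group B, Group A

One predicate separates the groups cleanly: price ≤ 13.
{price=27, status=refurbished, rating=4, brand=Erix, category=toy}: price = 27 — does not satisfy this, so Group B. {price=7, status=used, rating=3, brand=Belo, category=tool}: price = 7 — qualifies, so Group A. {price=3, status=new, rating=1, brand=Axo, category=book}: price = 3 — qualifies, so Group A. {price=28, status=used, rating=4, brand=Axo, category=book}: price = 28 — does not satisfy this, so Group B. {price=11, status=new, rating=4, brand=Belo, category=book}: price = 11 — qualifies, so Group A.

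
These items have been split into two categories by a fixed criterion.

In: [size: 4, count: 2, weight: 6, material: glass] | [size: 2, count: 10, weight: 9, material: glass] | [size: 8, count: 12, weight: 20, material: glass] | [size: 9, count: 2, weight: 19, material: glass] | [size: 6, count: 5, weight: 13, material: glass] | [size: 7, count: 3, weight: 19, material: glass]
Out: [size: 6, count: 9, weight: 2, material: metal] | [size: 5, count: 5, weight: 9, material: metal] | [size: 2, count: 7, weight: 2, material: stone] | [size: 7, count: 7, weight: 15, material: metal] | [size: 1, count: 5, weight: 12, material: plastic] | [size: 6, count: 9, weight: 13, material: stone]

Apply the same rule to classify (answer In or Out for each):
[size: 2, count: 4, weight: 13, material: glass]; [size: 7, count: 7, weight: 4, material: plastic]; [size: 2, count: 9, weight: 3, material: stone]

In, Out, Out

The rule appears to be: material is glass.
[size: 2, count: 4, weight: 13, material: glass] — material is glass, hence In. [size: 7, count: 7, weight: 4, material: plastic] — material is plastic, hence Out. [size: 2, count: 9, weight: 3, material: stone] — material is stone, hence Out.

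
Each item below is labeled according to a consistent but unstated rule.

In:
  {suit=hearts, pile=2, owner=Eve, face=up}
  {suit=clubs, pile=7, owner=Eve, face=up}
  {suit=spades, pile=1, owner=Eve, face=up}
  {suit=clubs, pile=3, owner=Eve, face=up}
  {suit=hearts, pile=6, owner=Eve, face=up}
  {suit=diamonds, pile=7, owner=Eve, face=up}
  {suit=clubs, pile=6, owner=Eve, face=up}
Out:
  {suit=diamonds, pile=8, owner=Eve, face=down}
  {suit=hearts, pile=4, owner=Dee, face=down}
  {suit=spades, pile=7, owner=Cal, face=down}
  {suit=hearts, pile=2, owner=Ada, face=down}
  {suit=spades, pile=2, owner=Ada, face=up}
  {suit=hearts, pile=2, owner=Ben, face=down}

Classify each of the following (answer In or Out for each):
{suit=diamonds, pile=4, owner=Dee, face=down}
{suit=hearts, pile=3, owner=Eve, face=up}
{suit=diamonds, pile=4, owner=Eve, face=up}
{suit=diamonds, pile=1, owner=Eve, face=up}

Out, In, In, In

The simplest hypothesis consistent with all the labels is: face is up AND owner is Eve.
Out: {suit=diamonds, pile=4, owner=Dee, face=down}, since face is down, owner is Dee.
In: {suit=hearts, pile=3, owner=Eve, face=up}, since face is up, owner is Eve.
In: {suit=diamonds, pile=4, owner=Eve, face=up}, since face is up, owner is Eve.
In: {suit=diamonds, pile=1, owner=Eve, face=up}, since face is up, owner is Eve.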